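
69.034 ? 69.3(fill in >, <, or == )<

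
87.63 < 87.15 False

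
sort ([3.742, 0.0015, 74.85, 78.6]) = [0.0015, 3.742, 74.85, 78.6]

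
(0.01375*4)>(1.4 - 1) False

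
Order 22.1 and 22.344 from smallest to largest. 22.1, 22.344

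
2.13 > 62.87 False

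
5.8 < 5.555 False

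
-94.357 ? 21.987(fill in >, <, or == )<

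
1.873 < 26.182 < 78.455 True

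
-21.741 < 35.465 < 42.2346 True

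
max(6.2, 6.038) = 6.2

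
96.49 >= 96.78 False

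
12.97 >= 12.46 True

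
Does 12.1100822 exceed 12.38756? No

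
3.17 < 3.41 True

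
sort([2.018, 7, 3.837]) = [2.018, 3.837, 7]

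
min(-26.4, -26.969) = -26.969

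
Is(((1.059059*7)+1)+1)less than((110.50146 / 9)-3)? No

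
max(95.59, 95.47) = 95.59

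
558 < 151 False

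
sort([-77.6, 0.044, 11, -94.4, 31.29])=[-94.4, -77.6, 0.044, 11, 31.29]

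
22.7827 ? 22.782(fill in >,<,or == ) >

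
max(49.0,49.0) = 49.0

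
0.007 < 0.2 True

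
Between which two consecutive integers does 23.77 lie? 23 and 24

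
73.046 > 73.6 False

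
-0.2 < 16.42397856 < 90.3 True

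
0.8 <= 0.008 False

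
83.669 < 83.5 False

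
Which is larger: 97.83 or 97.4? 97.83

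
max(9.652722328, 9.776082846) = 9.776082846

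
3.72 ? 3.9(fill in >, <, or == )<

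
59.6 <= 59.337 False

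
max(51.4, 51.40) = 51.40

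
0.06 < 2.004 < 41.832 True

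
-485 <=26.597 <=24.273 False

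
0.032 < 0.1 True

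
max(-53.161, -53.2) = -53.161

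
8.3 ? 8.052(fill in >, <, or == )>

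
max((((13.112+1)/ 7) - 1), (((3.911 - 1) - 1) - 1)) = 1.016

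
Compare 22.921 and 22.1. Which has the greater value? 22.921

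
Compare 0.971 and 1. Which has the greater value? 1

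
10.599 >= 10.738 False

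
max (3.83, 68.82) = 68.82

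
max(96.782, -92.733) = 96.782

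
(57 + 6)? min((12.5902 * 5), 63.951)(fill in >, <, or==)>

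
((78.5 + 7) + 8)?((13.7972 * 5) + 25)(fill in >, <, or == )<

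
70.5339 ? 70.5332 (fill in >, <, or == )>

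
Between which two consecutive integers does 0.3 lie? 0 and 1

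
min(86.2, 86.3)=86.2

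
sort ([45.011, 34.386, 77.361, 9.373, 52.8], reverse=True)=[77.361, 52.8, 45.011, 34.386, 9.373]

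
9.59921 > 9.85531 False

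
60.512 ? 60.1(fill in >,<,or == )>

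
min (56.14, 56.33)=56.14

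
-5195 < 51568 True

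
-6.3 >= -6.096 False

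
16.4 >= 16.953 False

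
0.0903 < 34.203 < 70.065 True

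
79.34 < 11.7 False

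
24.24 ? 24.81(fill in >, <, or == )<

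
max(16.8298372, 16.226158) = 16.8298372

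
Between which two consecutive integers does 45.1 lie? 45 and 46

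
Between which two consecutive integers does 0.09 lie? 0 and 1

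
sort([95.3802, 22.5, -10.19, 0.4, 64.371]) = [-10.19, 0.4, 22.5, 64.371, 95.3802]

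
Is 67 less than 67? No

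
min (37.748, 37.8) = 37.748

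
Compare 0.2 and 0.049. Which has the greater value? 0.2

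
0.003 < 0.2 True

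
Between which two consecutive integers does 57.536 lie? 57 and 58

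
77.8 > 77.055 True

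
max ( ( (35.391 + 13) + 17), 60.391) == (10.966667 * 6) False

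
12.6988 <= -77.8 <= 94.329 False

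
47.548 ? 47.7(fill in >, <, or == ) <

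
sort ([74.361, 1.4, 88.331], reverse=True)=[88.331, 74.361, 1.4]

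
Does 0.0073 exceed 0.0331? No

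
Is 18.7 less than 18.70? No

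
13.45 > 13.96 False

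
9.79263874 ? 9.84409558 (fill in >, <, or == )<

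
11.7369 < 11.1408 False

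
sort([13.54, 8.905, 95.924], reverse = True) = [95.924, 13.54, 8.905]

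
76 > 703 False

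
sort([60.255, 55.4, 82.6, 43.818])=[43.818, 55.4, 60.255, 82.6]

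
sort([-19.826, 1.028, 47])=[-19.826, 1.028, 47]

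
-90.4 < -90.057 True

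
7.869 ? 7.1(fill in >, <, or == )>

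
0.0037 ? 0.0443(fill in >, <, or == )<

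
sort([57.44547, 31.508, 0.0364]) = [0.0364, 31.508, 57.44547]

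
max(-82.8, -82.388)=-82.388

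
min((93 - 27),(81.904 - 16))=65.904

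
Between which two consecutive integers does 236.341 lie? 236 and 237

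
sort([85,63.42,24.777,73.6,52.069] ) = [24.777,52.069,63.42,73.6,85]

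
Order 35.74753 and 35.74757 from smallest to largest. 35.74753, 35.74757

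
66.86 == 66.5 False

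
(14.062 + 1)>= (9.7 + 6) False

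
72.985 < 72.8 False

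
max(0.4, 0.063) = 0.4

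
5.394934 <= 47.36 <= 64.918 True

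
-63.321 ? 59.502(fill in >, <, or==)<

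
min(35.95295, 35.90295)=35.90295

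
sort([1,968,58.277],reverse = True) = [968,58.277,1]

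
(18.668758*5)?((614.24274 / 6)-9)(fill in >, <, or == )<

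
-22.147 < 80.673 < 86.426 True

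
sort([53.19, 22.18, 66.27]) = [22.18, 53.19, 66.27]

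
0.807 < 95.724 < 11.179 False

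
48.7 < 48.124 False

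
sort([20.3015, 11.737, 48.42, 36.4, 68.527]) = [11.737, 20.3015, 36.4, 48.42, 68.527]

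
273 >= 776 False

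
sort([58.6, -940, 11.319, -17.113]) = [-940, -17.113, 11.319, 58.6]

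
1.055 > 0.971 True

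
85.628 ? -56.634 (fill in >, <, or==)>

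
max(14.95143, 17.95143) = 17.95143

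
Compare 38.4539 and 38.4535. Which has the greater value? 38.4539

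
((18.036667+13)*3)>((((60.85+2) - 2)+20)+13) False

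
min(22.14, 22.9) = 22.14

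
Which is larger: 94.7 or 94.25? 94.7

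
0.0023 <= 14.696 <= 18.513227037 True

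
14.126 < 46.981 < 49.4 True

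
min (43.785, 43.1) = 43.1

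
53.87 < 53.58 False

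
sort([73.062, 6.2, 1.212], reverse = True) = [73.062, 6.2, 1.212]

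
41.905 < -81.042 False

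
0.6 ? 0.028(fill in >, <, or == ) >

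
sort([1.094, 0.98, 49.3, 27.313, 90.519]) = [0.98, 1.094, 27.313, 49.3, 90.519]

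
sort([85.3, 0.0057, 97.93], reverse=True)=[97.93, 85.3, 0.0057]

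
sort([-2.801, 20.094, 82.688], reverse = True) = [82.688, 20.094, -2.801]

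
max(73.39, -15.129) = 73.39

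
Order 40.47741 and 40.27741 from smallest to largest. 40.27741, 40.47741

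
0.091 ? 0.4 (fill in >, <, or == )<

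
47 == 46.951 False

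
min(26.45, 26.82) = 26.45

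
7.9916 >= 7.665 True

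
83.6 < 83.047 False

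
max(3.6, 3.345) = 3.6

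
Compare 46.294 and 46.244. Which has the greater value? 46.294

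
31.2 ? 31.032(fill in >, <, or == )>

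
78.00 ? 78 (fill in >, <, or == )==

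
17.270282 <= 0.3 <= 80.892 False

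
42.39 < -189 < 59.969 False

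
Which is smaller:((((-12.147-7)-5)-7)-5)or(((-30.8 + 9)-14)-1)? (((-30.8 + 9)-14)-1)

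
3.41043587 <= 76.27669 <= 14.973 False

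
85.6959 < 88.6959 True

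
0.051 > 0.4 False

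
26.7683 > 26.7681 True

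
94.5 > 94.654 False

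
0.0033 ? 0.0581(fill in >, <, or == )<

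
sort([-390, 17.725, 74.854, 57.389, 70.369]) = [-390, 17.725, 57.389, 70.369, 74.854]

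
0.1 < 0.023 False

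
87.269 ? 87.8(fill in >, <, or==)<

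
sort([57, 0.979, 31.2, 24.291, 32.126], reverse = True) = [57, 32.126, 31.2, 24.291, 0.979]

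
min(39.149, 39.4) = 39.149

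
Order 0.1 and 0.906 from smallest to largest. 0.1, 0.906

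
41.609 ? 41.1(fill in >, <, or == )>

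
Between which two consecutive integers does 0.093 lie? 0 and 1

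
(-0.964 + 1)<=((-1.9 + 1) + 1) True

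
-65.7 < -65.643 True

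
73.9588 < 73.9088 False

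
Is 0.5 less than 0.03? No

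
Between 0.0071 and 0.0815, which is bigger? 0.0815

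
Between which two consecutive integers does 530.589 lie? 530 and 531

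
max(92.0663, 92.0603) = 92.0663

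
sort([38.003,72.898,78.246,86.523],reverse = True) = [86.523,78.246,72.898,38.003]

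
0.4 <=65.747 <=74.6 True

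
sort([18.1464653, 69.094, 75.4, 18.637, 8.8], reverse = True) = [75.4, 69.094, 18.637, 18.1464653, 8.8]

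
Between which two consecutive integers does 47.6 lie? 47 and 48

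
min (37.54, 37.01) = 37.01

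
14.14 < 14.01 False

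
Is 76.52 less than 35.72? No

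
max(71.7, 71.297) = 71.7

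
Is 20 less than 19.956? No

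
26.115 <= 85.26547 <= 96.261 True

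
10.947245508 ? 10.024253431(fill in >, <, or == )>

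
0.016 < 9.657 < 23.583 True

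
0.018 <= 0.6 True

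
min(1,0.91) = 0.91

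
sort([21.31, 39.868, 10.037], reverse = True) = [39.868, 21.31, 10.037]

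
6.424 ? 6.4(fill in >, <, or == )>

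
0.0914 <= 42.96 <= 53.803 True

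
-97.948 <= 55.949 True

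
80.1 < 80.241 True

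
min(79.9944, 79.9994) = 79.9944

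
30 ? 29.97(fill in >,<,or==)>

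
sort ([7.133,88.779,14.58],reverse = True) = [88.779,14.58,7.133]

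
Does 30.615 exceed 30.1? Yes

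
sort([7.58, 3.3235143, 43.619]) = [3.3235143, 7.58, 43.619]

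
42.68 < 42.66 False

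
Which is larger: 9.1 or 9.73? 9.73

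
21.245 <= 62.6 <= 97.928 True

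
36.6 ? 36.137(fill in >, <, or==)>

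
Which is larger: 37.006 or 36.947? 37.006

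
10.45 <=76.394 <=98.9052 True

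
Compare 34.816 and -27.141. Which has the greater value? 34.816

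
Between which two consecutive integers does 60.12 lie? 60 and 61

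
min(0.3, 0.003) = 0.003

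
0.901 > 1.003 False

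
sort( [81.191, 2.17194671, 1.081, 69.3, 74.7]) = [1.081, 2.17194671, 69.3, 74.7, 81.191]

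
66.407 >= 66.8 False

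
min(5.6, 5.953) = 5.6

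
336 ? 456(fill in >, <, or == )<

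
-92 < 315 True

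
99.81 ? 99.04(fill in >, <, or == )>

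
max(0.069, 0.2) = 0.2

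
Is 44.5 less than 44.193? No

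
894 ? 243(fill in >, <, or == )>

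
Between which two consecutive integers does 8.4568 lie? 8 and 9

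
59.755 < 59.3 False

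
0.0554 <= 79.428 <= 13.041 False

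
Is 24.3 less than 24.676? Yes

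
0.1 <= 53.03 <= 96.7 True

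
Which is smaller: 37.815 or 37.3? 37.3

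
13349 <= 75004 True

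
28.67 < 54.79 True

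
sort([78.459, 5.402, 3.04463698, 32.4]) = [3.04463698, 5.402, 32.4, 78.459]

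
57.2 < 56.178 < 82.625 False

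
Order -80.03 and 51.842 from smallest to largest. -80.03, 51.842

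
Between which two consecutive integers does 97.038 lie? 97 and 98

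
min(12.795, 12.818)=12.795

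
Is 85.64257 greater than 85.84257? No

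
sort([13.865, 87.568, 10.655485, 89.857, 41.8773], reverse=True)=[89.857, 87.568, 41.8773, 13.865, 10.655485]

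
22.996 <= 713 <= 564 False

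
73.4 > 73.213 True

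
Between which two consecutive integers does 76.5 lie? 76 and 77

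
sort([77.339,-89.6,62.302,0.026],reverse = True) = [77.339,62.302,0.026,-89.6]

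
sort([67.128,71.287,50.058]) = [50.058,67.128,71.287]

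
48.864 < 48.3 False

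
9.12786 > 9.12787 False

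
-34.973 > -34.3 False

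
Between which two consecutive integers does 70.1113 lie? 70 and 71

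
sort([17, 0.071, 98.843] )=[0.071, 17, 98.843]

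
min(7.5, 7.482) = 7.482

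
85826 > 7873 True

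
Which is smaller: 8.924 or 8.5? 8.5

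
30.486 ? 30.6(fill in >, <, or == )<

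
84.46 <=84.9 True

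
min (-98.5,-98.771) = -98.771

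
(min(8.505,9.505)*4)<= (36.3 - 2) True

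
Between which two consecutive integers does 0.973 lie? 0 and 1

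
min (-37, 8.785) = -37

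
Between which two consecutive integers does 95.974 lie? 95 and 96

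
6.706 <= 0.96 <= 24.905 False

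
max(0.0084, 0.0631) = 0.0631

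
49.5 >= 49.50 True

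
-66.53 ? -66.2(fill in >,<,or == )<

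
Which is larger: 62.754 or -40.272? 62.754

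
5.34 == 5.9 False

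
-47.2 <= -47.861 False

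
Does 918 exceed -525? Yes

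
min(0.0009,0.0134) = 0.0009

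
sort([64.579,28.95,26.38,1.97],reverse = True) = [64.579,28.95,26.38,1.97]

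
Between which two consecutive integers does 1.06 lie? 1 and 2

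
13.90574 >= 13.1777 True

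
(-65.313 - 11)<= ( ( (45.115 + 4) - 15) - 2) True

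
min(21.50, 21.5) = 21.50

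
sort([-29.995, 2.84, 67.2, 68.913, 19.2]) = [-29.995, 2.84, 19.2, 67.2, 68.913]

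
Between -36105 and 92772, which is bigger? 92772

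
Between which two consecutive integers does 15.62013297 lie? 15 and 16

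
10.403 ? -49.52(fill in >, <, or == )>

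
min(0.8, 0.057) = 0.057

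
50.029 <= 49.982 False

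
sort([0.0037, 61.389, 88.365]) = [0.0037, 61.389, 88.365]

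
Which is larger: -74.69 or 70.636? 70.636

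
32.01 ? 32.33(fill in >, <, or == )<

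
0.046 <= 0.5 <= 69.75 True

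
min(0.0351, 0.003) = 0.003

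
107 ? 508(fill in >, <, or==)<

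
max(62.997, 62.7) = 62.997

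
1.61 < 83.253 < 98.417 True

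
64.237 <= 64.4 True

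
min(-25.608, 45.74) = -25.608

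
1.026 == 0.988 False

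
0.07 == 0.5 False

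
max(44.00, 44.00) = 44.00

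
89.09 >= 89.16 False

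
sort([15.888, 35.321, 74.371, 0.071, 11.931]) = [0.071, 11.931, 15.888, 35.321, 74.371]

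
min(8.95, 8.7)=8.7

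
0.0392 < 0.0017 False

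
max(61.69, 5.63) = 61.69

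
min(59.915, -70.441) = -70.441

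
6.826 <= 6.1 False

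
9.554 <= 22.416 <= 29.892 True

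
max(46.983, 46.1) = 46.983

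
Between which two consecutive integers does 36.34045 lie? 36 and 37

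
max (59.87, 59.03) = 59.87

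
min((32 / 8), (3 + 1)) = 4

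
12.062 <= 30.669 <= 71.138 True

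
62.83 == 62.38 False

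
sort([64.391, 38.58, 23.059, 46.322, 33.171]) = [23.059, 33.171, 38.58, 46.322, 64.391]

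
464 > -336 True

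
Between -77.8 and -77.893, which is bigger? -77.8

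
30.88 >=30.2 True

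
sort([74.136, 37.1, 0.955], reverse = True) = [74.136, 37.1, 0.955]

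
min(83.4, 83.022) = 83.022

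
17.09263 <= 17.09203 False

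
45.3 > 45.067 True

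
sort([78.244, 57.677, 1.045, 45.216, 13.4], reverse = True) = [78.244, 57.677, 45.216, 13.4, 1.045]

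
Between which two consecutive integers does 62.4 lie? 62 and 63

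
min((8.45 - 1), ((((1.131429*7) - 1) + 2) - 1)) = 7.45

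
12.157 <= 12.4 True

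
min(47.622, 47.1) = 47.1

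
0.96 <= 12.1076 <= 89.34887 True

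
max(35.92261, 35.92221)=35.92261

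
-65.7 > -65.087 False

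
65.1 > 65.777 False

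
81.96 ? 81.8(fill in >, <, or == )>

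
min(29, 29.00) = 29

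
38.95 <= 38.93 False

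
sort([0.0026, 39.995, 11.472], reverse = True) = [39.995, 11.472, 0.0026]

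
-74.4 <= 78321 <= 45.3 False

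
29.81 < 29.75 False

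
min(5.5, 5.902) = 5.5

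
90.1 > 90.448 False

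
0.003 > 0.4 False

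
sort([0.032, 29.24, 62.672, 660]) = [0.032, 29.24, 62.672, 660]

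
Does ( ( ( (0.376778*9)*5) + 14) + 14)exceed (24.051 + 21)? No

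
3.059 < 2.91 False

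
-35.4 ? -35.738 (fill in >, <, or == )>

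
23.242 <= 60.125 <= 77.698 True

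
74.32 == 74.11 False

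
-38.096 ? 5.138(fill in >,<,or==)<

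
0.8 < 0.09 False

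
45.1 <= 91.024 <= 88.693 False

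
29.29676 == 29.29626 False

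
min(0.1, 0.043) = 0.043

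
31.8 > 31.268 True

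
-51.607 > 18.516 False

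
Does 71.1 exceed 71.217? No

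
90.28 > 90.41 False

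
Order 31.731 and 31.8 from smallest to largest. 31.731, 31.8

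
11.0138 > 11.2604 False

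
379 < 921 True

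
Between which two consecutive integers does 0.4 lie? 0 and 1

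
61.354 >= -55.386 True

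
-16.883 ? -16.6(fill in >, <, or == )<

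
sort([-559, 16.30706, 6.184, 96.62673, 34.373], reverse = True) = [96.62673, 34.373, 16.30706, 6.184, -559]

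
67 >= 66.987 True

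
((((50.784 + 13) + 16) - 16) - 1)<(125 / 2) False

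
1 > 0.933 True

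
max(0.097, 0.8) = 0.8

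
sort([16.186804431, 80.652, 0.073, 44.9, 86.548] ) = [0.073, 16.186804431, 44.9, 80.652, 86.548]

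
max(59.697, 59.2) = 59.697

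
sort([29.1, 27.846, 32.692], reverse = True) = [32.692, 29.1, 27.846]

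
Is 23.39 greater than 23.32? Yes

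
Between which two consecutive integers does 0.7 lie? 0 and 1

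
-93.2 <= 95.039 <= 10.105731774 False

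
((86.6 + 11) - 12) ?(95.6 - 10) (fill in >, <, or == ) ==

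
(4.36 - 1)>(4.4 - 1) False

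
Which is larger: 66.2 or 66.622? 66.622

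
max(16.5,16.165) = 16.5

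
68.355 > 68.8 False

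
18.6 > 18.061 True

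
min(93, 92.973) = 92.973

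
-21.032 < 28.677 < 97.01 True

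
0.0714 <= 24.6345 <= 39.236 True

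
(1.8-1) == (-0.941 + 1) False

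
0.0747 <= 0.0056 False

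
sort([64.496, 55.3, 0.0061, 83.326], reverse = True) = [83.326, 64.496, 55.3, 0.0061]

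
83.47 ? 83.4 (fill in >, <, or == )>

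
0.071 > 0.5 False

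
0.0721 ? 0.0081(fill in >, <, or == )>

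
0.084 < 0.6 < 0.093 False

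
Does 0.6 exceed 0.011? Yes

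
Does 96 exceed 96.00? No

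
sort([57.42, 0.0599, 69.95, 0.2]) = [0.0599, 0.2, 57.42, 69.95]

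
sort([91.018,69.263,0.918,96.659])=[0.918,69.263,91.018,96.659]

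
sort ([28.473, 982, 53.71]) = [28.473, 53.71, 982]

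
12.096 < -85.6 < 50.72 False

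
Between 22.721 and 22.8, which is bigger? 22.8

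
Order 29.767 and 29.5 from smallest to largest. 29.5, 29.767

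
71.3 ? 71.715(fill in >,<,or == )<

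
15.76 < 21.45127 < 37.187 True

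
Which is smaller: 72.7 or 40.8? 40.8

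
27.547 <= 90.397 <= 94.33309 True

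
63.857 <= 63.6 False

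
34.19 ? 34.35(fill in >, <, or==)<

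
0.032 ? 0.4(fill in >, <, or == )<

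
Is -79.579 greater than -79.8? Yes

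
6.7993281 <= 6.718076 False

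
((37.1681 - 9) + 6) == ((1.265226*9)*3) False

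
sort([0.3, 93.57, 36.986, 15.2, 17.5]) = [0.3, 15.2, 17.5, 36.986, 93.57]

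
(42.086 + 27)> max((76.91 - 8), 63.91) True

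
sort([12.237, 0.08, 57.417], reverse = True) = [57.417, 12.237, 0.08]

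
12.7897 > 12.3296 True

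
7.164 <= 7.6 True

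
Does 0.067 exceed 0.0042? Yes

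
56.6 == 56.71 False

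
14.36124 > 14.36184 False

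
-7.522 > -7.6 True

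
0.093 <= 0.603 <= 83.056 True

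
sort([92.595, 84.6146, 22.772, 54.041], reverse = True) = [92.595, 84.6146, 54.041, 22.772]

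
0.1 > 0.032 True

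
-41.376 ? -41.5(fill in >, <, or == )>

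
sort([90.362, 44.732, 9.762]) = [9.762, 44.732, 90.362]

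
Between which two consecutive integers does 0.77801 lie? 0 and 1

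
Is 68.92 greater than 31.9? Yes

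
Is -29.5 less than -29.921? No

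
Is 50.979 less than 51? Yes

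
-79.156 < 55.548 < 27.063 False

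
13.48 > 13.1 True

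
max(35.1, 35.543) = 35.543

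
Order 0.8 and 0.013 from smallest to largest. 0.013, 0.8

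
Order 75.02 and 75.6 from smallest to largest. 75.02, 75.6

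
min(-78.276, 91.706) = -78.276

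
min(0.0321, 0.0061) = 0.0061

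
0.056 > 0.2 False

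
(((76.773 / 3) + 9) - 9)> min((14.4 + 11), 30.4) True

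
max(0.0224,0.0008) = 0.0224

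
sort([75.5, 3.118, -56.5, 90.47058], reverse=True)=[90.47058, 75.5, 3.118, -56.5]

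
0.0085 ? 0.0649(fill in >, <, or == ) <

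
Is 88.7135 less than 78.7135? No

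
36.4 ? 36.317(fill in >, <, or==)>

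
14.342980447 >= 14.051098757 True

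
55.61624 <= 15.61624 False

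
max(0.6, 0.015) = 0.6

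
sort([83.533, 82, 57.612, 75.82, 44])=[44, 57.612, 75.82, 82, 83.533]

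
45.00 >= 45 True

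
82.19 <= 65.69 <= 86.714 False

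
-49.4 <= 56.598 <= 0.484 False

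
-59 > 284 False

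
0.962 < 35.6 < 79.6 True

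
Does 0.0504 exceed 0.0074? Yes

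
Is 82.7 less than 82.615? No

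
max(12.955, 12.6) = 12.955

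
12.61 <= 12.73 True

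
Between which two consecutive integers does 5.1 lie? 5 and 6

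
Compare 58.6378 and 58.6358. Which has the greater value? 58.6378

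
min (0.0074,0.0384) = 0.0074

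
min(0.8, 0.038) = 0.038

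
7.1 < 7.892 True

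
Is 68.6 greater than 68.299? Yes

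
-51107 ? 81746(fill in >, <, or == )<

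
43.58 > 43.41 True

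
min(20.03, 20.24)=20.03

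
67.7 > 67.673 True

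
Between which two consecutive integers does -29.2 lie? -30 and -29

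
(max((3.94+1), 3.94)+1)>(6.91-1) True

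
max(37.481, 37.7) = 37.7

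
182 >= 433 False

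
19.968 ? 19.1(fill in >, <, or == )>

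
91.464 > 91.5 False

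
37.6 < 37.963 True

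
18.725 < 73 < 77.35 True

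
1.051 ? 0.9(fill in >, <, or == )>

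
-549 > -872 True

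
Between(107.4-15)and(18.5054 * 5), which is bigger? (18.5054 * 5)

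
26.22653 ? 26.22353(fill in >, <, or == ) >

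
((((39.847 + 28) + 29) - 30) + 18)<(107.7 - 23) False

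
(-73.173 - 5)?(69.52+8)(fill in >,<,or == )<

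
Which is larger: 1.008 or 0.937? 1.008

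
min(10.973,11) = 10.973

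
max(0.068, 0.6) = 0.6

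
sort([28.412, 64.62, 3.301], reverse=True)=[64.62, 28.412, 3.301]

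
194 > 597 False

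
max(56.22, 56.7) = 56.7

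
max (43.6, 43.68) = 43.68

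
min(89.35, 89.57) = 89.35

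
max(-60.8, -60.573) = -60.573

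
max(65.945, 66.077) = 66.077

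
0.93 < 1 True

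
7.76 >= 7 True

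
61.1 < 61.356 True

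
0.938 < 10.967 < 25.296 True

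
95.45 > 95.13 True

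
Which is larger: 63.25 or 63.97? 63.97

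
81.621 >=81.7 False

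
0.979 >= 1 False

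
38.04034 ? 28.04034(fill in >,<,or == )>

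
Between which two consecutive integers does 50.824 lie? 50 and 51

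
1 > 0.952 True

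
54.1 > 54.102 False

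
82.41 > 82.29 True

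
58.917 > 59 False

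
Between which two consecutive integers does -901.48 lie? -902 and -901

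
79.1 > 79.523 False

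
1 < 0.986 False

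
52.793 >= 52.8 False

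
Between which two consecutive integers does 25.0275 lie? 25 and 26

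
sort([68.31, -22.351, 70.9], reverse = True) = [70.9, 68.31, -22.351]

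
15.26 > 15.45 False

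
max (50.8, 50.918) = 50.918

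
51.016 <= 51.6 True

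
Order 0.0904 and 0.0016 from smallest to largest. 0.0016, 0.0904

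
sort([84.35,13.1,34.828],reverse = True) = [84.35,34.828,13.1]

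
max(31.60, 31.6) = 31.6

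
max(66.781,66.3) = 66.781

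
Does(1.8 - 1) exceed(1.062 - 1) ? Yes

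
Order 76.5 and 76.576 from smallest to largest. 76.5, 76.576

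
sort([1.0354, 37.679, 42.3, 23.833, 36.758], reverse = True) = [42.3, 37.679, 36.758, 23.833, 1.0354]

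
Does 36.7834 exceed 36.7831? Yes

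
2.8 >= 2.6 True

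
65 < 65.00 False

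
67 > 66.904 True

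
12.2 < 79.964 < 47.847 False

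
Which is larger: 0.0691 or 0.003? 0.0691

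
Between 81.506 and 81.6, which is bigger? 81.6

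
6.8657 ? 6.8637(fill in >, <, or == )>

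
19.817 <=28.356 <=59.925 True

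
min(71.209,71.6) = 71.209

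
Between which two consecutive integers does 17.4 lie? 17 and 18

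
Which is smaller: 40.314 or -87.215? -87.215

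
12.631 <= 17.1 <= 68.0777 True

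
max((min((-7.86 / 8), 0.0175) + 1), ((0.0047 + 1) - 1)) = 0.0175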